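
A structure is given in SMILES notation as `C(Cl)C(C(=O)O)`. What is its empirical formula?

Atom tally by fragment:
  ClCH2 → C:1 H:2 Cl:1
  CH2COOH → C:2 H:3 O:2
Element totals:
  C: 3
  H: 5
  Cl: 1
  O: 2
Molecular formula: C3H5ClO2.
gcd of subscripts (3, 1, 5, 2) = 1, so the empirical formula equals the molecular formula.

C3H5ClO2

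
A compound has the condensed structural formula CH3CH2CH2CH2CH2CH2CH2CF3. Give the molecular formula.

Atom tally by fragment:
  CH3 → C:1 H:3
  CH2 → C:1 H:2
  CH2 → C:1 H:2
  CH2 → C:1 H:2
  CH2 → C:1 H:2
  CH2 → C:1 H:2
  CH2CF3 → C:2 H:2 F:3
Element totals:
  C: 8
  H: 15
  F: 3

C8H15F3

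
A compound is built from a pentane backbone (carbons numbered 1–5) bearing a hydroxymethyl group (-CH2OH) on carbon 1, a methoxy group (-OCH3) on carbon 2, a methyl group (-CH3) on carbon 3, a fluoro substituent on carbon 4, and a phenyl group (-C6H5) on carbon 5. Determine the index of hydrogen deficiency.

Atom tally by fragment:
  HOCH2CH2 → C:2 H:5 O:1
  CH(OCH3) → C:2 H:4 O:1
  CH(CH3) → C:2 H:4
  CH(F) → C:1 H:1 F:1
  CH2C6H5 → C:7 H:7
Element totals:
  C: 14
  H: 21
  F: 1
  O: 2
Molecular formula: C14H21FO2.
DoU = (2C + 2 + N − H − X) / 2 = (2·14 + 2 + 0 − 21 − 1) / 2 = 4.

4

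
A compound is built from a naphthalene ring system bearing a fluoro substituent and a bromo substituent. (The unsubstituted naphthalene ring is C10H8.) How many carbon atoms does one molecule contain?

10

Atom tally by fragment:
  naphthalene ring system core → C:10 H:8
  (− 2 ring H displaced by substituents)
  + F → F:1
  + Br → Br:1
Element totals:
  C: 10
  H: 6
  Br: 1
  F: 1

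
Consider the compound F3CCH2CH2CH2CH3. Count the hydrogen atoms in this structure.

Atom tally by fragment:
  F3CCH2 → C:2 H:2 F:3
  CH2 → C:1 H:2
  CH2 → C:1 H:2
  CH3 → C:1 H:3
Element totals:
  C: 5
  H: 9
  F: 3

9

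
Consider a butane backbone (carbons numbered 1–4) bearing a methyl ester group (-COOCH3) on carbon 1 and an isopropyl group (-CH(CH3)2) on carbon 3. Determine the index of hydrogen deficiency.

1

Atom tally by fragment:
  CH3OOCCH2 → C:3 H:5 O:2
  CH2 → C:1 H:2
  CH(CH(CH3)2) → C:4 H:8
  CH3 → C:1 H:3
Element totals:
  C: 9
  H: 18
  O: 2
Molecular formula: C9H18O2.
DoU = (2C + 2 + N − H − X) / 2 = (2·9 + 2 + 0 − 18 − 0) / 2 = 1.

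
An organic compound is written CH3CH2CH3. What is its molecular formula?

Element totals:
  C: 3
  H: 8

C3H8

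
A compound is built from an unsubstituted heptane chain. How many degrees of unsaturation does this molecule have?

0

Atom tally by fragment:
  CH3 → C:1 H:3
  CH2 → C:1 H:2
  CH2 → C:1 H:2
  CH2 → C:1 H:2
  CH2 → C:1 H:2
  CH2 → C:1 H:2
  CH3 → C:1 H:3
Element totals:
  C: 7
  H: 16
Molecular formula: C7H16.
DoU = (2C + 2 + N − H − X) / 2 = (2·7 + 2 + 0 − 16 − 0) / 2 = 0.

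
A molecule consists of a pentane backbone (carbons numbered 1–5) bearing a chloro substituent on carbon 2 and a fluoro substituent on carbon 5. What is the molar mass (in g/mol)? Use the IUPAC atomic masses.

Atom tally by fragment:
  CH3 → C:1 H:3
  CH(Cl) → C:1 H:1 Cl:1
  CH2 → C:1 H:2
  CH2 → C:1 H:2
  CH2F → C:1 H:2 F:1
Element totals:
  C: 5
  H: 10
  Cl: 1
  F: 1
Molecular formula: C5H10ClF.
  M = 5(12.011) + 10(1.008) + 35.45 + 18.998
    = 60.055 + 10.080 + 35.450 + 18.998 = 124.583

124.58 g/mol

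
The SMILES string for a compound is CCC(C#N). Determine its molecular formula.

C4H7N

Atom tally by fragment:
  CH3 → C:1 H:3
  CH2 → C:1 H:2
  CH2CN → C:2 H:2 N:1
Element totals:
  C: 4
  H: 7
  N: 1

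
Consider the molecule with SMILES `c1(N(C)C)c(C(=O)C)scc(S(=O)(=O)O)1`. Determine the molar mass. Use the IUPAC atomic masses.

249.30 g/mol

Atom tally by fragment:
  thiophene ring core → C:4 H:4 S:1
  (− 3 ring H displaced by substituents)
  + N(CH3)2 → N:1 C:2 H:6
  + COCH3 → C:2 H:3 O:1
  + SO3H → S:1 O:3 H:1
Element totals:
  C: 8
  H: 11
  N: 1
  O: 4
  S: 2
Molecular formula: C8H11NO4S2.
  M = 8(12.011) + 11(1.008) + 14.007 + 4(15.999) + 2(32.06)
    = 96.088 + 11.088 + 14.007 + 63.996 + 64.120 = 249.299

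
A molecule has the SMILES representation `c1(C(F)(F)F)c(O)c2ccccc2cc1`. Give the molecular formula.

Atom tally by fragment:
  naphthalene ring system core → C:10 H:8
  (− 2 ring H displaced by substituents)
  + CF3 → C:1 F:3
  + OH → O:1 H:1
Element totals:
  C: 11
  H: 7
  F: 3
  O: 1

C11H7F3O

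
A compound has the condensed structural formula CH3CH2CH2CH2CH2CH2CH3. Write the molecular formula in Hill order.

Atom tally by fragment:
  CH3 → C:1 H:3
  CH2 → C:1 H:2
  CH2 → C:1 H:2
  CH2 → C:1 H:2
  CH2 → C:1 H:2
  CH2 → C:1 H:2
  CH3 → C:1 H:3
Element totals:
  C: 7
  H: 16

C7H16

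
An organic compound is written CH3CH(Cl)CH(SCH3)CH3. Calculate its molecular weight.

Atom tally by fragment:
  CH3 → C:1 H:3
  CH(Cl) → C:1 H:1 Cl:1
  CH(SCH3) → C:2 H:4 S:1
  CH3 → C:1 H:3
Element totals:
  C: 5
  H: 11
  Cl: 1
  S: 1
Molecular formula: C5H11ClS.
  M = 5(12.011) + 11(1.008) + 35.45 + 32.06
    = 60.055 + 11.088 + 35.450 + 32.060 = 138.653

138.65 g/mol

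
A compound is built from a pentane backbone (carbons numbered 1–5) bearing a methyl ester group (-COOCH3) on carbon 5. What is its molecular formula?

Atom tally by fragment:
  CH3 → C:1 H:3
  CH2 → C:1 H:2
  CH2 → C:1 H:2
  CH2 → C:1 H:2
  CH2COOCH3 → C:3 H:5 O:2
Element totals:
  C: 7
  H: 14
  O: 2

C7H14O2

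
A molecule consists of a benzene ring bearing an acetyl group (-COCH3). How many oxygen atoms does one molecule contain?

1

Atom tally by fragment:
  benzene ring core → C:6 H:6
  (− 1 ring H displaced by substituents)
  + COCH3 → C:2 H:3 O:1
Element totals:
  C: 8
  H: 8
  O: 1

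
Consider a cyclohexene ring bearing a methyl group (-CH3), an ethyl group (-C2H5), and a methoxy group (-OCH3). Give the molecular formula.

Atom tally by fragment:
  cyclohexene ring core → C:6 H:10
  (− 3 ring H displaced by substituents)
  + CH3 → C:1 H:3
  + C2H5 → C:2 H:5
  + OCH3 → C:1 H:3 O:1
Element totals:
  C: 10
  H: 18
  O: 1

C10H18O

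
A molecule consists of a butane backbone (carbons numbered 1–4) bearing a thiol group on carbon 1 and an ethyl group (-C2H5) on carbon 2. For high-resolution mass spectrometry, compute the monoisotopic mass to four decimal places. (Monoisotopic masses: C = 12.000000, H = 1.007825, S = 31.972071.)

Atom tally by fragment:
  HSCH2 → C:1 H:3 S:1
  CH(C2H5) → C:3 H:6
  CH2 → C:1 H:2
  CH3 → C:1 H:3
Element totals:
  C: 6
  H: 14
  S: 1
Molecular formula: C6H14S.
  M = 6(12.0) + 14(1.007825) + 31.972071
    = 72.000000 + 14.109550 + 31.972071 = 118.081621

118.0816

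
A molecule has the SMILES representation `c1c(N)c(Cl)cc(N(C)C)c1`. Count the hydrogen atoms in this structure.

11

Atom tally by fragment:
  benzene ring core → C:6 H:6
  (− 3 ring H displaced by substituents)
  + NH2 → N:1 H:2
  + Cl → Cl:1
  + N(CH3)2 → N:1 C:2 H:6
Element totals:
  C: 8
  H: 11
  Cl: 1
  N: 2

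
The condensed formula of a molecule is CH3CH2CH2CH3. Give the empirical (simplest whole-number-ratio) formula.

Element totals:
  C: 4
  H: 10
Molecular formula: C4H10.
gcd of subscripts = 2; dividing each by 2:
  C: 4/2 = 2
  H: 10/2 = 5

C2H5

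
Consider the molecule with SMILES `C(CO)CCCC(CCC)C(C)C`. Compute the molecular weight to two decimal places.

Atom tally by fragment:
  HOCH2CH2 → C:2 H:5 O:1
  CH2 → C:1 H:2
  CH2 → C:1 H:2
  CH2 → C:1 H:2
  CH(CH2CH2CH3) → C:4 H:8
  CH(CH3) → C:2 H:4
  CH3 → C:1 H:3
Element totals:
  C: 12
  H: 26
  O: 1
Molecular formula: C12H26O.
  M = 12(12.011) + 26(1.008) + 15.999
    = 144.132 + 26.208 + 15.999 = 186.339

186.34 g/mol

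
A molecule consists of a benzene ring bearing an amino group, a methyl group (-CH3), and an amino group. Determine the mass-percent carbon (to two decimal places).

68.82%

Atom tally by fragment:
  benzene ring core → C:6 H:6
  (− 3 ring H displaced by substituents)
  + NH2 → N:1 H:2
  + CH3 → C:1 H:3
  + NH2 → N:1 H:2
Element totals:
  C: 7
  H: 10
  N: 2
Molecular formula: C7H10N2.
Molar mass = 122.171 g/mol.
Mass from C: 7 × 12.011 = 84.077 g/mol.
%C = 84.077 / 122.171 × 100 = 68.82%.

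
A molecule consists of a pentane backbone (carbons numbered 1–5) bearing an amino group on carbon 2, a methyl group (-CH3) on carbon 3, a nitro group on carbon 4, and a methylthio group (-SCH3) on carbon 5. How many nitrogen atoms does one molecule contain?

2

Atom tally by fragment:
  CH3 → C:1 H:3
  CH(NH2) → C:1 H:3 N:1
  CH(CH3) → C:2 H:4
  CH(NO2) → C:1 H:1 N:1 O:2
  CH2SCH3 → C:2 H:5 S:1
Element totals:
  C: 7
  H: 16
  N: 2
  O: 2
  S: 1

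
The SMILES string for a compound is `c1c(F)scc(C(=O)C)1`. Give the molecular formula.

Atom tally by fragment:
  thiophene ring core → C:4 H:4 S:1
  (− 2 ring H displaced by substituents)
  + F → F:1
  + COCH3 → C:2 H:3 O:1
Element totals:
  C: 6
  H: 5
  F: 1
  O: 1
  S: 1

C6H5FOS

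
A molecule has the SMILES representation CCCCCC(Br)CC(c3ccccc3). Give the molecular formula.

Atom tally by fragment:
  CH3 → C:1 H:3
  CH2 → C:1 H:2
  CH2 → C:1 H:2
  CH2 → C:1 H:2
  CH2 → C:1 H:2
  CH(Br) → C:1 H:1 Br:1
  CH2 → C:1 H:2
  CH2C6H5 → C:7 H:7
Element totals:
  C: 14
  H: 21
  Br: 1

C14H21Br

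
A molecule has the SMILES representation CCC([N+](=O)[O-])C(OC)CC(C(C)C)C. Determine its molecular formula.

C11H23NO3

Atom tally by fragment:
  CH3 → C:1 H:3
  CH2 → C:1 H:2
  CH(NO2) → C:1 H:1 N:1 O:2
  CH(OCH3) → C:2 H:4 O:1
  CH2 → C:1 H:2
  CH(CH(CH3)2) → C:4 H:8
  CH3 → C:1 H:3
Element totals:
  C: 11
  H: 23
  N: 1
  O: 3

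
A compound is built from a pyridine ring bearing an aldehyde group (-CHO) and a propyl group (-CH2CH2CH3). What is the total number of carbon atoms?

Atom tally by fragment:
  pyridine ring core → C:5 H:5 N:1
  (− 2 ring H displaced by substituents)
  + CHO → C:1 H:1 O:1
  + CH2CH2CH3 → C:3 H:7
Element totals:
  C: 9
  H: 11
  N: 1
  O: 1

9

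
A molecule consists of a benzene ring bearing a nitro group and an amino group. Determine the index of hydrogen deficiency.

5

Atom tally by fragment:
  benzene ring core → C:6 H:6
  (− 2 ring H displaced by substituents)
  + NO2 → N:1 O:2
  + NH2 → N:1 H:2
Element totals:
  C: 6
  H: 6
  N: 2
  O: 2
Molecular formula: C6H6N2O2.
DoU = (2C + 2 + N − H − X) / 2 = (2·6 + 2 + 2 − 6 − 0) / 2 = 5.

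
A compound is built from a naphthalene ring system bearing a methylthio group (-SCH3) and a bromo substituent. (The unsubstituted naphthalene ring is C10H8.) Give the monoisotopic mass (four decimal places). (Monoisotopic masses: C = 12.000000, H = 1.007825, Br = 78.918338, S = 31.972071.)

251.9608

Atom tally by fragment:
  naphthalene ring system core → C:10 H:8
  (− 2 ring H displaced by substituents)
  + SCH3 → C:1 H:3 S:1
  + Br → Br:1
Element totals:
  C: 11
  H: 9
  Br: 1
  S: 1
Molecular formula: C11H9BrS.
  M = 11(12.0) + 9(1.007825) + 78.918338 + 31.972071
    = 132.000000 + 9.070425 + 78.918338 + 31.972071 = 251.960834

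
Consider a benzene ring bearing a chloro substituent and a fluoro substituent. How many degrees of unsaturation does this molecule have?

Atom tally by fragment:
  benzene ring core → C:6 H:6
  (− 2 ring H displaced by substituents)
  + Cl → Cl:1
  + F → F:1
Element totals:
  C: 6
  H: 4
  Cl: 1
  F: 1
Molecular formula: C6H4ClF.
DoU = (2C + 2 + N − H − X) / 2 = (2·6 + 2 + 0 − 4 − 2) / 2 = 4.

4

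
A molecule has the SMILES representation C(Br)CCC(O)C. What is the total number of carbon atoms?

5

Atom tally by fragment:
  BrCH2 → C:1 H:2 Br:1
  CH2 → C:1 H:2
  CH2 → C:1 H:2
  CH(OH) → C:1 H:2 O:1
  CH3 → C:1 H:3
Element totals:
  C: 5
  H: 11
  Br: 1
  O: 1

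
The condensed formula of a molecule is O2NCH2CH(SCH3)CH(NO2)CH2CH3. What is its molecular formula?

Atom tally by fragment:
  O2NCH2 → C:1 H:2 N:1 O:2
  CH(SCH3) → C:2 H:4 S:1
  CH(NO2) → C:1 H:1 N:1 O:2
  CH2 → C:1 H:2
  CH3 → C:1 H:3
Element totals:
  C: 6
  H: 12
  N: 2
  O: 4
  S: 1

C6H12N2O4S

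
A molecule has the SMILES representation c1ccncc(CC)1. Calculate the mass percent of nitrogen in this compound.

13.07%

Atom tally by fragment:
  pyridine ring core → C:5 H:5 N:1
  (− 1 ring H displaced by substituents)
  + C2H5 → C:2 H:5
Element totals:
  C: 7
  H: 9
  N: 1
Molecular formula: C7H9N.
Molar mass = 107.156 g/mol.
Mass from N: 1 × 14.007 = 14.007 g/mol.
%N = 14.007 / 107.156 × 100 = 13.07%.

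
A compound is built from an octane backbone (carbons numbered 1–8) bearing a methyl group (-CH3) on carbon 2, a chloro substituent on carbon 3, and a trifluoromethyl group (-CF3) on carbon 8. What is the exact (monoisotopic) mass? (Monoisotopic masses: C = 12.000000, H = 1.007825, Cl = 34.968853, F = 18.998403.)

230.1049

Atom tally by fragment:
  CH3 → C:1 H:3
  CH(CH3) → C:2 H:4
  CH(Cl) → C:1 H:1 Cl:1
  CH2 → C:1 H:2
  CH2 → C:1 H:2
  CH2 → C:1 H:2
  CH2 → C:1 H:2
  CH2CF3 → C:2 H:2 F:3
Element totals:
  C: 10
  H: 18
  Cl: 1
  F: 3
Molecular formula: C10H18ClF3.
  M = 10(12.0) + 18(1.007825) + 34.968853 + 3(18.998403)
    = 120.000000 + 18.140850 + 34.968853 + 56.995209 = 230.104912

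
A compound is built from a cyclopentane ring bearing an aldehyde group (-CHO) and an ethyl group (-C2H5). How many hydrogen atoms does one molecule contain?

14

Atom tally by fragment:
  cyclopentane ring core → C:5 H:10
  (− 2 ring H displaced by substituents)
  + CHO → C:1 H:1 O:1
  + C2H5 → C:2 H:5
Element totals:
  C: 8
  H: 14
  O: 1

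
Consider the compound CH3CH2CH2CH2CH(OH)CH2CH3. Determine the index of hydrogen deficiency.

Atom tally by fragment:
  CH3 → C:1 H:3
  CH2 → C:1 H:2
  CH2 → C:1 H:2
  CH2 → C:1 H:2
  CH(OH) → C:1 H:2 O:1
  CH2 → C:1 H:2
  CH3 → C:1 H:3
Element totals:
  C: 7
  H: 16
  O: 1
Molecular formula: C7H16O.
DoU = (2C + 2 + N − H − X) / 2 = (2·7 + 2 + 0 − 16 − 0) / 2 = 0.

0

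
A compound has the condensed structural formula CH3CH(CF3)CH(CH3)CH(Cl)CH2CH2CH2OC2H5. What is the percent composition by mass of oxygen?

Element totals:
  C: 11
  H: 20
  Cl: 1
  F: 3
  O: 1
Molecular formula: C11H20ClF3O.
Molar mass = 260.724 g/mol.
Mass from O: 1 × 15.999 = 15.999 g/mol.
%O = 15.999 / 260.724 × 100 = 6.14%.

6.14%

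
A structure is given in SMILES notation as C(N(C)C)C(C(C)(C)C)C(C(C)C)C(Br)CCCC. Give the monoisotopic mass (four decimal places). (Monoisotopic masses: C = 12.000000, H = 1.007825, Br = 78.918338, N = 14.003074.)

333.2031

Atom tally by fragment:
  (CH3)2NCH2 → C:3 H:8 N:1
  CH(C(CH3)3) → C:5 H:10
  CH(CH(CH3)2) → C:4 H:8
  CH(Br) → C:1 H:1 Br:1
  CH2 → C:1 H:2
  CH2 → C:1 H:2
  CH2 → C:1 H:2
  CH3 → C:1 H:3
Element totals:
  C: 17
  H: 36
  Br: 1
  N: 1
Molecular formula: C17H36BrN.
  M = 17(12.0) + 36(1.007825) + 78.918338 + 14.003074
    = 204.000000 + 36.281700 + 78.918338 + 14.003074 = 333.203112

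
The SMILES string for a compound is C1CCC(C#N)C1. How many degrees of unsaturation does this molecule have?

Atom tally by fragment:
  cyclopentane ring core → C:5 H:10
  (− 1 ring H displaced by substituents)
  + CN → C:1 N:1
Element totals:
  C: 6
  H: 9
  N: 1
Molecular formula: C6H9N.
DoU = (2C + 2 + N − H − X) / 2 = (2·6 + 2 + 1 − 9 − 0) / 2 = 3.

3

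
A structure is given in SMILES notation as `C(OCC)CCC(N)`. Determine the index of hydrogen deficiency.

Atom tally by fragment:
  C2H5OCH2 → C:3 H:7 O:1
  CH2 → C:1 H:2
  CH2 → C:1 H:2
  CH2NH2 → C:1 H:4 N:1
Element totals:
  C: 6
  H: 15
  N: 1
  O: 1
Molecular formula: C6H15NO.
DoU = (2C + 2 + N − H − X) / 2 = (2·6 + 2 + 1 − 15 − 0) / 2 = 0.

0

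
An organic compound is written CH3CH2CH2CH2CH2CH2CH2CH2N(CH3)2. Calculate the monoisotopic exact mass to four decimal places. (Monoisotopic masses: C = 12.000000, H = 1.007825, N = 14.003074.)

Element totals:
  C: 10
  H: 23
  N: 1
Molecular formula: C10H23N.
  M = 10(12.0) + 23(1.007825) + 14.003074
    = 120.000000 + 23.179975 + 14.003074 = 157.183049

157.1830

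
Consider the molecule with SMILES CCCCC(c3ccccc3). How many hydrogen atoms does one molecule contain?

Atom tally by fragment:
  CH3 → C:1 H:3
  CH2 → C:1 H:2
  CH2 → C:1 H:2
  CH2 → C:1 H:2
  CH2C6H5 → C:7 H:7
Element totals:
  C: 11
  H: 16

16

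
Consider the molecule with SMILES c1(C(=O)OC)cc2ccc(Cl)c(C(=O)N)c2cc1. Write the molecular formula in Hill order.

C13H10ClNO3

Atom tally by fragment:
  naphthalene ring system core → C:10 H:8
  (− 3 ring H displaced by substituents)
  + COOCH3 → C:2 H:3 O:2
  + Cl → Cl:1
  + CONH2 → C:1 H:2 O:1 N:1
Element totals:
  C: 13
  H: 10
  Cl: 1
  N: 1
  O: 3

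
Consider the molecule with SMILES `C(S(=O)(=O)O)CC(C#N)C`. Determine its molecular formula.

Atom tally by fragment:
  HO3SCH2 → C:1 H:3 S:1 O:3
  CH2 → C:1 H:2
  CH(CN) → C:2 H:1 N:1
  CH3 → C:1 H:3
Element totals:
  C: 5
  H: 9
  N: 1
  O: 3
  S: 1

C5H9NO3S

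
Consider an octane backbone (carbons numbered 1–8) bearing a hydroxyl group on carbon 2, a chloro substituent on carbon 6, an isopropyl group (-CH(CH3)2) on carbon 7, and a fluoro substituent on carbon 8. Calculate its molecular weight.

Atom tally by fragment:
  CH3 → C:1 H:3
  CH(OH) → C:1 H:2 O:1
  CH2 → C:1 H:2
  CH2 → C:1 H:2
  CH2 → C:1 H:2
  CH(Cl) → C:1 H:1 Cl:1
  CH(CH(CH3)2) → C:4 H:8
  CH2F → C:1 H:2 F:1
Element totals:
  C: 11
  H: 22
  Cl: 1
  F: 1
  O: 1
Molecular formula: C11H22ClFO.
  M = 11(12.011) + 22(1.008) + 35.45 + 18.998 + 15.999
    = 132.121 + 22.176 + 35.450 + 18.998 + 15.999 = 224.744

224.74 g/mol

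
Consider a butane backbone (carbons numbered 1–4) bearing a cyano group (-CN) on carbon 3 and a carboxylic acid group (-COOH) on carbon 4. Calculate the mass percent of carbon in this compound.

56.68%

Atom tally by fragment:
  CH3 → C:1 H:3
  CH2 → C:1 H:2
  CH(CN) → C:2 H:1 N:1
  CH2COOH → C:2 H:3 O:2
Element totals:
  C: 6
  H: 9
  N: 1
  O: 2
Molecular formula: C6H9NO2.
Molar mass = 127.143 g/mol.
Mass from C: 6 × 12.011 = 72.066 g/mol.
%C = 72.066 / 127.143 × 100 = 56.68%.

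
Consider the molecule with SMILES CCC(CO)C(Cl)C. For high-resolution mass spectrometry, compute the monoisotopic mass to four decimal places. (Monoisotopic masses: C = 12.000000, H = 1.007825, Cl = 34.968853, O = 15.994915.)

Atom tally by fragment:
  CH3 → C:1 H:3
  CH2 → C:1 H:2
  CH(CH2OH) → C:2 H:4 O:1
  CH(Cl) → C:1 H:1 Cl:1
  CH3 → C:1 H:3
Element totals:
  C: 6
  H: 13
  Cl: 1
  O: 1
Molecular formula: C6H13ClO.
  M = 6(12.0) + 13(1.007825) + 34.968853 + 15.994915
    = 72.000000 + 13.101725 + 34.968853 + 15.994915 = 136.065493

136.0655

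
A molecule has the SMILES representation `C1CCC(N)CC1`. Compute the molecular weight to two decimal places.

99.18 g/mol

Atom tally by fragment:
  cyclohexane ring core → C:6 H:12
  (− 1 ring H displaced by substituents)
  + NH2 → N:1 H:2
Element totals:
  C: 6
  H: 13
  N: 1
Molecular formula: C6H13N.
  M = 6(12.011) + 13(1.008) + 14.007
    = 72.066 + 13.104 + 14.007 = 99.177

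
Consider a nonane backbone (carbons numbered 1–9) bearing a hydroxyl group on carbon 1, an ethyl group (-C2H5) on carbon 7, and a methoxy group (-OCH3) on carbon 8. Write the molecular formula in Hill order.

Atom tally by fragment:
  HOCH2 → C:1 H:3 O:1
  CH2 → C:1 H:2
  CH2 → C:1 H:2
  CH2 → C:1 H:2
  CH2 → C:1 H:2
  CH2 → C:1 H:2
  CH(C2H5) → C:3 H:6
  CH(OCH3) → C:2 H:4 O:1
  CH3 → C:1 H:3
Element totals:
  C: 12
  H: 26
  O: 2

C12H26O2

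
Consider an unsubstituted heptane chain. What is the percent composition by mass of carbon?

83.90%

Atom tally by fragment:
  CH3 → C:1 H:3
  CH2 → C:1 H:2
  CH2 → C:1 H:2
  CH2 → C:1 H:2
  CH2 → C:1 H:2
  CH2 → C:1 H:2
  CH3 → C:1 H:3
Element totals:
  C: 7
  H: 16
Molecular formula: C7H16.
Molar mass = 100.205 g/mol.
Mass from C: 7 × 12.011 = 84.077 g/mol.
%C = 84.077 / 100.205 × 100 = 83.90%.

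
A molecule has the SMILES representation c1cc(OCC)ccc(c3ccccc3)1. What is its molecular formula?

C14H14O

Atom tally by fragment:
  benzene ring core → C:6 H:6
  (− 2 ring H displaced by substituents)
  + OC2H5 → C:2 H:5 O:1
  + C6H5 → C:6 H:5
Element totals:
  C: 14
  H: 14
  O: 1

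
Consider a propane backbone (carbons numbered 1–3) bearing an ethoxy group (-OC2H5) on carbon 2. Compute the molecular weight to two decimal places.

Atom tally by fragment:
  CH3 → C:1 H:3
  CH(OC2H5) → C:3 H:6 O:1
  CH3 → C:1 H:3
Element totals:
  C: 5
  H: 12
  O: 1
Molecular formula: C5H12O.
  M = 5(12.011) + 12(1.008) + 15.999
    = 60.055 + 12.096 + 15.999 = 88.150

88.15 g/mol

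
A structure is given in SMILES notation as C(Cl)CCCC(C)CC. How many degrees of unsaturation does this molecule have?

Atom tally by fragment:
  ClCH2 → C:1 H:2 Cl:1
  CH2 → C:1 H:2
  CH2 → C:1 H:2
  CH2 → C:1 H:2
  CH(CH3) → C:2 H:4
  CH2 → C:1 H:2
  CH3 → C:1 H:3
Element totals:
  C: 8
  H: 17
  Cl: 1
Molecular formula: C8H17Cl.
DoU = (2C + 2 + N − H − X) / 2 = (2·8 + 2 + 0 − 17 − 1) / 2 = 0.

0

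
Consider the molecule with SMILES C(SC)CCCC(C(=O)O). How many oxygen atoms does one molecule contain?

2

Atom tally by fragment:
  CH3SCH2 → C:2 H:5 S:1
  CH2 → C:1 H:2
  CH2 → C:1 H:2
  CH2 → C:1 H:2
  CH2COOH → C:2 H:3 O:2
Element totals:
  C: 7
  H: 14
  O: 2
  S: 1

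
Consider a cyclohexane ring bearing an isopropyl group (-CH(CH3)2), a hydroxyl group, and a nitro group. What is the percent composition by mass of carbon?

57.73%

Atom tally by fragment:
  cyclohexane ring core → C:6 H:12
  (− 3 ring H displaced by substituents)
  + CH(CH3)2 → C:3 H:7
  + OH → O:1 H:1
  + NO2 → N:1 O:2
Element totals:
  C: 9
  H: 17
  N: 1
  O: 3
Molecular formula: C9H17NO3.
Molar mass = 187.239 g/mol.
Mass from C: 9 × 12.011 = 108.099 g/mol.
%C = 108.099 / 187.239 × 100 = 57.73%.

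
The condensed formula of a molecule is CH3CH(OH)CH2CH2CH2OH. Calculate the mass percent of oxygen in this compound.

30.72%

Atom tally by fragment:
  CH3 → C:1 H:3
  CH(OH) → C:1 H:2 O:1
  CH2 → C:1 H:2
  CH2 → C:1 H:2
  CH2OH → C:1 H:3 O:1
Element totals:
  C: 5
  H: 12
  O: 2
Molecular formula: C5H12O2.
Molar mass = 104.149 g/mol.
Mass from O: 2 × 15.999 = 31.998 g/mol.
%O = 31.998 / 104.149 × 100 = 30.72%.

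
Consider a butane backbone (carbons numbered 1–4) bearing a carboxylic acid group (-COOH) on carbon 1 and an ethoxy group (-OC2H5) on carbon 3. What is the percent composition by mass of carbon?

57.51%

Atom tally by fragment:
  HOOCCH2 → C:2 H:3 O:2
  CH2 → C:1 H:2
  CH(OC2H5) → C:3 H:6 O:1
  CH3 → C:1 H:3
Element totals:
  C: 7
  H: 14
  O: 3
Molecular formula: C7H14O3.
Molar mass = 146.186 g/mol.
Mass from C: 7 × 12.011 = 84.077 g/mol.
%C = 84.077 / 146.186 × 100 = 57.51%.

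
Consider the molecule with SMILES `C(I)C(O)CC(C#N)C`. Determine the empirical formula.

C6H10INO

Atom tally by fragment:
  ICH2 → C:1 H:2 I:1
  CH(OH) → C:1 H:2 O:1
  CH2 → C:1 H:2
  CH(CN) → C:2 H:1 N:1
  CH3 → C:1 H:3
Element totals:
  C: 6
  H: 10
  I: 1
  N: 1
  O: 1
Molecular formula: C6H10INO.
gcd of subscripts (6, 10, 1, 1, 1) = 1, so the empirical formula equals the molecular formula.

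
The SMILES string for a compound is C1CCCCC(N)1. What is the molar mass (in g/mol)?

Atom tally by fragment:
  cyclohexane ring core → C:6 H:12
  (− 1 ring H displaced by substituents)
  + NH2 → N:1 H:2
Element totals:
  C: 6
  H: 13
  N: 1
Molecular formula: C6H13N.
  M = 6(12.011) + 13(1.008) + 14.007
    = 72.066 + 13.104 + 14.007 = 99.177

99.18 g/mol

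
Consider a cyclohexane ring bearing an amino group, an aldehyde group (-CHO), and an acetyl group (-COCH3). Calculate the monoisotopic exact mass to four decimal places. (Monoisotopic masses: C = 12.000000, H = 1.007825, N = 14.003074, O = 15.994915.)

169.1103

Atom tally by fragment:
  cyclohexane ring core → C:6 H:12
  (− 3 ring H displaced by substituents)
  + NH2 → N:1 H:2
  + CHO → C:1 H:1 O:1
  + COCH3 → C:2 H:3 O:1
Element totals:
  C: 9
  H: 15
  N: 1
  O: 2
Molecular formula: C9H15NO2.
  M = 9(12.0) + 15(1.007825) + 14.003074 + 2(15.994915)
    = 108.000000 + 15.117375 + 14.003074 + 31.989830 = 169.110279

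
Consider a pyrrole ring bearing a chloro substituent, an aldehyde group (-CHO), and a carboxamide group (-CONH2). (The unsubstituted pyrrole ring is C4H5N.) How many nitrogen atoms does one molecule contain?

2

Atom tally by fragment:
  pyrrole ring core → C:4 H:5 N:1
  (− 3 ring H displaced by substituents)
  + Cl → Cl:1
  + CHO → C:1 H:1 O:1
  + CONH2 → C:1 H:2 O:1 N:1
Element totals:
  C: 6
  H: 5
  Cl: 1
  N: 2
  O: 2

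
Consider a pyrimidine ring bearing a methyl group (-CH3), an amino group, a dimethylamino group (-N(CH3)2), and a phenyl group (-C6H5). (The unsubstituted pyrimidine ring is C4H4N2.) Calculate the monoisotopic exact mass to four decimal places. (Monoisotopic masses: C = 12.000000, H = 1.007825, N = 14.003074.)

228.1375

Atom tally by fragment:
  pyrimidine ring core → C:4 H:4 N:2
  (− 4 ring H displaced by substituents)
  + CH3 → C:1 H:3
  + NH2 → N:1 H:2
  + N(CH3)2 → N:1 C:2 H:6
  + C6H5 → C:6 H:5
Element totals:
  C: 13
  H: 16
  N: 4
Molecular formula: C13H16N4.
  M = 13(12.0) + 16(1.007825) + 4(14.003074)
    = 156.000000 + 16.125200 + 56.012296 = 228.137496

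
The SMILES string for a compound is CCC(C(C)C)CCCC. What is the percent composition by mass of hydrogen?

15.59%

Atom tally by fragment:
  CH3 → C:1 H:3
  CH2 → C:1 H:2
  CH(CH(CH3)2) → C:4 H:8
  CH2 → C:1 H:2
  CH2 → C:1 H:2
  CH2 → C:1 H:2
  CH3 → C:1 H:3
Element totals:
  C: 10
  H: 22
Molecular formula: C10H22.
Molar mass = 142.286 g/mol.
Mass from H: 22 × 1.008 = 22.176 g/mol.
%H = 22.176 / 142.286 × 100 = 15.59%.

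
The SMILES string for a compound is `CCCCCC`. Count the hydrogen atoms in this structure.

14

Atom tally by fragment:
  CH3 → C:1 H:3
  CH2 → C:1 H:2
  CH2 → C:1 H:2
  CH2 → C:1 H:2
  CH2 → C:1 H:2
  CH3 → C:1 H:3
Element totals:
  C: 6
  H: 14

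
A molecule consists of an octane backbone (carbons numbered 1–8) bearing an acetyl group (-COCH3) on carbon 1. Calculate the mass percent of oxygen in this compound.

Atom tally by fragment:
  CH3COCH2 → C:3 H:5 O:1
  CH2 → C:1 H:2
  CH2 → C:1 H:2
  CH2 → C:1 H:2
  CH2 → C:1 H:2
  CH2 → C:1 H:2
  CH2 → C:1 H:2
  CH3 → C:1 H:3
Element totals:
  C: 10
  H: 20
  O: 1
Molecular formula: C10H20O.
Molar mass = 156.269 g/mol.
Mass from O: 1 × 15.999 = 15.999 g/mol.
%O = 15.999 / 156.269 × 100 = 10.24%.

10.24%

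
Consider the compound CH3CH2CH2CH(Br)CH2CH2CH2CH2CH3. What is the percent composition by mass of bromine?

Atom tally by fragment:
  CH3 → C:1 H:3
  CH2 → C:1 H:2
  CH2 → C:1 H:2
  CH(Br) → C:1 H:1 Br:1
  CH2 → C:1 H:2
  CH2 → C:1 H:2
  CH2 → C:1 H:2
  CH2 → C:1 H:2
  CH3 → C:1 H:3
Element totals:
  C: 9
  H: 19
  Br: 1
Molecular formula: C9H19Br.
Molar mass = 207.155 g/mol.
Mass from Br: 1 × 79.904 = 79.904 g/mol.
%Br = 79.904 / 207.155 × 100 = 38.57%.

38.57%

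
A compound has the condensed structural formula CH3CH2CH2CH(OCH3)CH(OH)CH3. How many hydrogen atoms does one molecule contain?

Element totals:
  C: 7
  H: 16
  O: 2

16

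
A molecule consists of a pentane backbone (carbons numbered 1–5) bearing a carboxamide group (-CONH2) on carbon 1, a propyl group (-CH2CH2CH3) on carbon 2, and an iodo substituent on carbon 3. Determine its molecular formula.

Atom tally by fragment:
  H2NOCCH2 → C:2 H:4 O:1 N:1
  CH(CH2CH2CH3) → C:4 H:8
  CH(I) → C:1 H:1 I:1
  CH2 → C:1 H:2
  CH3 → C:1 H:3
Element totals:
  C: 9
  H: 18
  I: 1
  N: 1
  O: 1

C9H18INO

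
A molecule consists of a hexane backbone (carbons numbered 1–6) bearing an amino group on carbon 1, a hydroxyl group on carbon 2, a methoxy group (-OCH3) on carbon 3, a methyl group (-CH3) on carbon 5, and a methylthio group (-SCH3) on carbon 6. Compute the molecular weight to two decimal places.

Atom tally by fragment:
  H2NCH2 → C:1 H:4 N:1
  CH(OH) → C:1 H:2 O:1
  CH(OCH3) → C:2 H:4 O:1
  CH2 → C:1 H:2
  CH(CH3) → C:2 H:4
  CH2SCH3 → C:2 H:5 S:1
Element totals:
  C: 9
  H: 21
  N: 1
  O: 2
  S: 1
Molecular formula: C9H21NO2S.
  M = 9(12.011) + 21(1.008) + 14.007 + 2(15.999) + 32.06
    = 108.099 + 21.168 + 14.007 + 31.998 + 32.060 = 207.332

207.33 g/mol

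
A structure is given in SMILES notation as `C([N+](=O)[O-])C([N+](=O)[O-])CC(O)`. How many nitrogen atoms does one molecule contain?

2

Atom tally by fragment:
  O2NCH2 → C:1 H:2 N:1 O:2
  CH(NO2) → C:1 H:1 N:1 O:2
  CH2 → C:1 H:2
  CH2OH → C:1 H:3 O:1
Element totals:
  C: 4
  H: 8
  N: 2
  O: 5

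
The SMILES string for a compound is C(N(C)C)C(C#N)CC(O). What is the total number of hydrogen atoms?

14

Atom tally by fragment:
  (CH3)2NCH2 → C:3 H:8 N:1
  CH(CN) → C:2 H:1 N:1
  CH2 → C:1 H:2
  CH2OH → C:1 H:3 O:1
Element totals:
  C: 7
  H: 14
  N: 2
  O: 1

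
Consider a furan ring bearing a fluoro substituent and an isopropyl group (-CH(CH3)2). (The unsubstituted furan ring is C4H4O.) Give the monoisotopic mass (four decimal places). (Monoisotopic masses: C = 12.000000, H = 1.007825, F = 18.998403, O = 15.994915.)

128.0637

Atom tally by fragment:
  furan ring core → C:4 H:4 O:1
  (− 2 ring H displaced by substituents)
  + F → F:1
  + CH(CH3)2 → C:3 H:7
Element totals:
  C: 7
  H: 9
  F: 1
  O: 1
Molecular formula: C7H9FO.
  M = 7(12.0) + 9(1.007825) + 18.998403 + 15.994915
    = 84.000000 + 9.070425 + 18.998403 + 15.994915 = 128.063743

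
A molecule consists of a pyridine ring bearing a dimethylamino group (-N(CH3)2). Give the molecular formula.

Atom tally by fragment:
  pyridine ring core → C:5 H:5 N:1
  (− 1 ring H displaced by substituents)
  + N(CH3)2 → N:1 C:2 H:6
Element totals:
  C: 7
  H: 10
  N: 2

C7H10N2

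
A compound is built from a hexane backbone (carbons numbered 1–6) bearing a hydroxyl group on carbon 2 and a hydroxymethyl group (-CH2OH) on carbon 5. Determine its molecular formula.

Atom tally by fragment:
  CH3 → C:1 H:3
  CH(OH) → C:1 H:2 O:1
  CH2 → C:1 H:2
  CH2 → C:1 H:2
  CH(CH2OH) → C:2 H:4 O:1
  CH3 → C:1 H:3
Element totals:
  C: 7
  H: 16
  O: 2

C7H16O2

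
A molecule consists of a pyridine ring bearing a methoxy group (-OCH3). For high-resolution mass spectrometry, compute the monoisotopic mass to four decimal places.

Atom tally by fragment:
  pyridine ring core → C:5 H:5 N:1
  (− 1 ring H displaced by substituents)
  + OCH3 → C:1 H:3 O:1
Element totals:
  C: 6
  H: 7
  N: 1
  O: 1
Molecular formula: C6H7NO.
  M = 6(12.0) + 7(1.007825) + 14.003074 + 15.994915
    = 72.000000 + 7.054775 + 14.003074 + 15.994915 = 109.052764

109.0528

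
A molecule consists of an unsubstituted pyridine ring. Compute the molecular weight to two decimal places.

Atom tally by fragment:
  pyridine ring core → C:5 H:5 N:1
Element totals:
  C: 5
  H: 5
  N: 1
Molecular formula: C5H5N.
  M = 5(12.011) + 5(1.008) + 14.007
    = 60.055 + 5.040 + 14.007 = 79.102

79.10 g/mol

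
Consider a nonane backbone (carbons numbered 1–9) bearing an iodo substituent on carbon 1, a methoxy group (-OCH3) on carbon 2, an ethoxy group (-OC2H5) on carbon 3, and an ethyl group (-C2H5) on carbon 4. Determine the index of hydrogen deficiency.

Atom tally by fragment:
  ICH2 → C:1 H:2 I:1
  CH(OCH3) → C:2 H:4 O:1
  CH(OC2H5) → C:3 H:6 O:1
  CH(C2H5) → C:3 H:6
  CH2 → C:1 H:2
  CH2 → C:1 H:2
  CH2 → C:1 H:2
  CH2 → C:1 H:2
  CH3 → C:1 H:3
Element totals:
  C: 14
  H: 29
  I: 1
  O: 2
Molecular formula: C14H29IO2.
DoU = (2C + 2 + N − H − X) / 2 = (2·14 + 2 + 0 − 29 − 1) / 2 = 0.

0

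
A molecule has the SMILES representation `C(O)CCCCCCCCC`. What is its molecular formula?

Atom tally by fragment:
  HOCH2 → C:1 H:3 O:1
  CH2 → C:1 H:2
  CH2 → C:1 H:2
  CH2 → C:1 H:2
  CH2 → C:1 H:2
  CH2 → C:1 H:2
  CH2 → C:1 H:2
  CH2 → C:1 H:2
  CH2 → C:1 H:2
  CH3 → C:1 H:3
Element totals:
  C: 10
  H: 22
  O: 1

C10H22O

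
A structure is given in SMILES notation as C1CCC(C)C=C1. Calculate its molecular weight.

96.17 g/mol

Atom tally by fragment:
  cyclohexene ring core → C:6 H:10
  (− 1 ring H displaced by substituents)
  + CH3 → C:1 H:3
Element totals:
  C: 7
  H: 12
Molecular formula: C7H12.
  M = 7(12.011) + 12(1.008)
    = 84.077 + 12.096 = 96.173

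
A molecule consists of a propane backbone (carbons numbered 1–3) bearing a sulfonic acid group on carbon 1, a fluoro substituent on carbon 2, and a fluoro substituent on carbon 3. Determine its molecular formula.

Atom tally by fragment:
  HO3SCH2 → C:1 H:3 S:1 O:3
  CH(F) → C:1 H:1 F:1
  CH2F → C:1 H:2 F:1
Element totals:
  C: 3
  H: 6
  F: 2
  O: 3
  S: 1

C3H6F2O3S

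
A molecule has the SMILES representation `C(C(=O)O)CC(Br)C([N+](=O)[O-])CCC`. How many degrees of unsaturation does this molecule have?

Atom tally by fragment:
  HOOCCH2 → C:2 H:3 O:2
  CH2 → C:1 H:2
  CH(Br) → C:1 H:1 Br:1
  CH(NO2) → C:1 H:1 N:1 O:2
  CH2 → C:1 H:2
  CH2 → C:1 H:2
  CH3 → C:1 H:3
Element totals:
  C: 8
  H: 14
  Br: 1
  N: 1
  O: 4
Molecular formula: C8H14BrNO4.
DoU = (2C + 2 + N − H − X) / 2 = (2·8 + 2 + 1 − 14 − 1) / 2 = 2.

2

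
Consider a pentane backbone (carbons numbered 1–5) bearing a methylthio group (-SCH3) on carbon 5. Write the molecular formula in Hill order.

C6H14S

Atom tally by fragment:
  CH3 → C:1 H:3
  CH2 → C:1 H:2
  CH2 → C:1 H:2
  CH2 → C:1 H:2
  CH2SCH3 → C:2 H:5 S:1
Element totals:
  C: 6
  H: 14
  S: 1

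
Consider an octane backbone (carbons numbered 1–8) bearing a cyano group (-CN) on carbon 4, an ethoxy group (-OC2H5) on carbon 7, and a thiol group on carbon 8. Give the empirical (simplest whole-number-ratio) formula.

Atom tally by fragment:
  CH3 → C:1 H:3
  CH2 → C:1 H:2
  CH2 → C:1 H:2
  CH(CN) → C:2 H:1 N:1
  CH2 → C:1 H:2
  CH2 → C:1 H:2
  CH(OC2H5) → C:3 H:6 O:1
  CH2SH → C:1 H:3 S:1
Element totals:
  C: 11
  H: 21
  N: 1
  O: 1
  S: 1
Molecular formula: C11H21NOS.
gcd of subscripts (11, 21, 1, 1, 1) = 1, so the empirical formula equals the molecular formula.

C11H21NOS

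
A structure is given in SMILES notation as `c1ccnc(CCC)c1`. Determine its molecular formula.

C8H11N

Atom tally by fragment:
  pyridine ring core → C:5 H:5 N:1
  (− 1 ring H displaced by substituents)
  + CH2CH2CH3 → C:3 H:7
Element totals:
  C: 8
  H: 11
  N: 1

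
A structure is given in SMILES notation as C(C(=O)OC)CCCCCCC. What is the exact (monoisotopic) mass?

Atom tally by fragment:
  CH3OOCCH2 → C:3 H:5 O:2
  CH2 → C:1 H:2
  CH2 → C:1 H:2
  CH2 → C:1 H:2
  CH2 → C:1 H:2
  CH2 → C:1 H:2
  CH2 → C:1 H:2
  CH3 → C:1 H:3
Element totals:
  C: 10
  H: 20
  O: 2
Molecular formula: C10H20O2.
  M = 10(12.0) + 20(1.007825) + 2(15.994915)
    = 120.000000 + 20.156500 + 31.989830 = 172.146330

172.1463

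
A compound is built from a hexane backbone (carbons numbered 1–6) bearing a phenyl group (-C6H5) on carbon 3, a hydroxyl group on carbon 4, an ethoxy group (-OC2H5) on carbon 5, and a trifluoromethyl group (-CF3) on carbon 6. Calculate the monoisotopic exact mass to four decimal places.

290.1494

Atom tally by fragment:
  CH3 → C:1 H:3
  CH2 → C:1 H:2
  CH(C6H5) → C:7 H:6
  CH(OH) → C:1 H:2 O:1
  CH(OC2H5) → C:3 H:6 O:1
  CH2CF3 → C:2 H:2 F:3
Element totals:
  C: 15
  H: 21
  F: 3
  O: 2
Molecular formula: C15H21F3O2.
  M = 15(12.0) + 21(1.007825) + 3(18.998403) + 2(15.994915)
    = 180.000000 + 21.164325 + 56.995209 + 31.989830 = 290.149364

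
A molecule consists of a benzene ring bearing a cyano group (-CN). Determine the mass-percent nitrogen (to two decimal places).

13.58%

Atom tally by fragment:
  benzene ring core → C:6 H:6
  (− 1 ring H displaced by substituents)
  + CN → C:1 N:1
Element totals:
  C: 7
  H: 5
  N: 1
Molecular formula: C7H5N.
Molar mass = 103.124 g/mol.
Mass from N: 1 × 14.007 = 14.007 g/mol.
%N = 14.007 / 103.124 × 100 = 13.58%.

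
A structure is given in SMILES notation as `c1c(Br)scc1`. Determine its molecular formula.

Atom tally by fragment:
  thiophene ring core → C:4 H:4 S:1
  (− 1 ring H displaced by substituents)
  + Br → Br:1
Element totals:
  C: 4
  H: 3
  Br: 1
  S: 1

C4H3BrS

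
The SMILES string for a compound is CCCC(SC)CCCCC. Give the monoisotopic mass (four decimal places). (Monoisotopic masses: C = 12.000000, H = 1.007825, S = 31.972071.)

174.1442

Atom tally by fragment:
  CH3 → C:1 H:3
  CH2 → C:1 H:2
  CH2 → C:1 H:2
  CH(SCH3) → C:2 H:4 S:1
  CH2 → C:1 H:2
  CH2 → C:1 H:2
  CH2 → C:1 H:2
  CH2 → C:1 H:2
  CH3 → C:1 H:3
Element totals:
  C: 10
  H: 22
  S: 1
Molecular formula: C10H22S.
  M = 10(12.0) + 22(1.007825) + 31.972071
    = 120.000000 + 22.172150 + 31.972071 = 174.144221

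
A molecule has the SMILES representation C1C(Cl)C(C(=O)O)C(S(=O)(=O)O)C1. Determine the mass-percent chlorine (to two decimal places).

15.50%

Atom tally by fragment:
  cyclopentane ring core → C:5 H:10
  (− 3 ring H displaced by substituents)
  + Cl → Cl:1
  + COOH → C:1 H:1 O:2
  + SO3H → S:1 O:3 H:1
Element totals:
  C: 6
  H: 9
  Cl: 1
  O: 5
  S: 1
Molecular formula: C6H9ClO5S.
Molar mass = 228.643 g/mol.
Mass from Cl: 1 × 35.45 = 35.450 g/mol.
%Cl = 35.450 / 228.643 × 100 = 15.50%.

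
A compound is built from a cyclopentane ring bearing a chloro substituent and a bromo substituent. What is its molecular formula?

C5H8BrCl

Atom tally by fragment:
  cyclopentane ring core → C:5 H:10
  (− 2 ring H displaced by substituents)
  + Cl → Cl:1
  + Br → Br:1
Element totals:
  C: 5
  H: 8
  Br: 1
  Cl: 1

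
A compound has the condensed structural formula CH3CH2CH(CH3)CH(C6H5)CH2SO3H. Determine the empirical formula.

Element totals:
  C: 12
  H: 18
  O: 3
  S: 1
Molecular formula: C12H18O3S.
gcd of subscripts (12, 18, 3, 1) = 1, so the empirical formula equals the molecular formula.

C12H18O3S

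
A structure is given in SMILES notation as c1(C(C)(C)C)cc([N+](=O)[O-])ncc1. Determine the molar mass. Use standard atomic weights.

Atom tally by fragment:
  pyridine ring core → C:5 H:5 N:1
  (− 2 ring H displaced by substituents)
  + C(CH3)3 → C:4 H:9
  + NO2 → N:1 O:2
Element totals:
  C: 9
  H: 12
  N: 2
  O: 2
Molecular formula: C9H12N2O2.
  M = 9(12.011) + 12(1.008) + 2(14.007) + 2(15.999)
    = 108.099 + 12.096 + 28.014 + 31.998 = 180.207

180.21 g/mol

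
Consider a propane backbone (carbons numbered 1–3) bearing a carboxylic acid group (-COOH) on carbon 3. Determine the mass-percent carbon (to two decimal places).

Atom tally by fragment:
  CH3 → C:1 H:3
  CH2 → C:1 H:2
  CH2COOH → C:2 H:3 O:2
Element totals:
  C: 4
  H: 8
  O: 2
Molecular formula: C4H8O2.
Molar mass = 88.106 g/mol.
Mass from C: 4 × 12.011 = 48.044 g/mol.
%C = 48.044 / 88.106 × 100 = 54.53%.

54.53%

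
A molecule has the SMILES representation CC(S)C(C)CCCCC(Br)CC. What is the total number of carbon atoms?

Atom tally by fragment:
  CH3 → C:1 H:3
  CH(SH) → C:1 H:2 S:1
  CH(CH3) → C:2 H:4
  CH2 → C:1 H:2
  CH2 → C:1 H:2
  CH2 → C:1 H:2
  CH2 → C:1 H:2
  CH(Br) → C:1 H:1 Br:1
  CH2 → C:1 H:2
  CH3 → C:1 H:3
Element totals:
  C: 11
  H: 23
  Br: 1
  S: 1

11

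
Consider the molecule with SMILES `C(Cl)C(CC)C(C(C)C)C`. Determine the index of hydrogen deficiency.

Atom tally by fragment:
  ClCH2 → C:1 H:2 Cl:1
  CH(C2H5) → C:3 H:6
  CH(CH(CH3)2) → C:4 H:8
  CH3 → C:1 H:3
Element totals:
  C: 9
  H: 19
  Cl: 1
Molecular formula: C9H19Cl.
DoU = (2C + 2 + N − H − X) / 2 = (2·9 + 2 + 0 − 19 − 1) / 2 = 0.

0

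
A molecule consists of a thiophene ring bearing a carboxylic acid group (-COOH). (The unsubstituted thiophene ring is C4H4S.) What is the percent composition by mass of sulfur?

Atom tally by fragment:
  thiophene ring core → C:4 H:4 S:1
  (− 1 ring H displaced by substituents)
  + COOH → C:1 H:1 O:2
Element totals:
  C: 5
  H: 4
  O: 2
  S: 1
Molecular formula: C5H4O2S.
Molar mass = 128.145 g/mol.
Mass from S: 1 × 32.06 = 32.060 g/mol.
%S = 32.060 / 128.145 × 100 = 25.02%.

25.02%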